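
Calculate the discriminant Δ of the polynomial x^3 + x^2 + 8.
Δ = -1760

For x^3 + a x^2 + b x + c the discriminant is Δ = 18 a b c - 4 a^3 c + a^2 b^2 - 4 b^3 - 27 c^2.
Plug a = 1, b = 0, c = 8:
  18*(1)*(0)*(8) - 4*(1)^3*(8) + (1)^2*(0)^2 - 4*(0)^3 - 27*(8)^2
  = 0 + (-32) + 0 + (0) + (-1728)
  = -1760.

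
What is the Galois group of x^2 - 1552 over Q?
Gal(K/Q) = Z/2Z (cyclic of order 2)

x^2 - 1552 is irreducible over Q since 1552 is not a rational square. The splitting field Q(sqrt(1552)) has degree 2 over Q, and its unique nontrivial automorphism is sqrt(1552) ↦ -sqrt(1552). Hence Gal(Q(sqrt(1552))/Q) = Z/2Z.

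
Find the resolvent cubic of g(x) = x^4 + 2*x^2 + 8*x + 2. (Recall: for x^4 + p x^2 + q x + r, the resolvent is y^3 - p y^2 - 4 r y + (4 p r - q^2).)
h(y) = y^3 - 2*y^2 - 8*y - 48

Identify coefficients: p = 2, q = 8, r = 2.
Plug into h(y) = y^3 - p y^2 - 4 r y + (4 p r - q^2):
  h(y) = y^3 - (2) y^2 - 4*(2) y + (4*(2)*(2) - (8)^2)
       = y^3 + (-2) y^2 + (-8) y + (-48).
Simplifying: h(y) = y^3 - 2*y^2 - 8*y - 48.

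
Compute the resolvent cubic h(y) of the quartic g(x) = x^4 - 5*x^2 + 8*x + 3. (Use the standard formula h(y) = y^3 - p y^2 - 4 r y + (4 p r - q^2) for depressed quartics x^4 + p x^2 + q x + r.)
h(y) = y^3 + 5*y^2 - 12*y - 124

Identify coefficients: p = -5, q = 8, r = 3.
Plug into h(y) = y^3 - p y^2 - 4 r y + (4 p r - q^2):
  h(y) = y^3 - (-5) y^2 - 4*(3) y + (4*(-5)*(3) - (8)^2)
       = y^3 + (5) y^2 + (-12) y + (-124).
Simplifying: h(y) = y^3 + 5*y^2 - 12*y - 124.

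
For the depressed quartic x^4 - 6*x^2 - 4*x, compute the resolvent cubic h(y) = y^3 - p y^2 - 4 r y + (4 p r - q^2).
h(y) = y^3 + 6*y^2 - 16

Identify coefficients: p = -6, q = -4, r = 0.
Plug into h(y) = y^3 - p y^2 - 4 r y + (4 p r - q^2):
  h(y) = y^3 - (-6) y^2 - 4*(0) y + (4*(-6)*(0) - (-4)^2)
       = y^3 + (6) y^2 + (0) y + (-16).
Simplifying: h(y) = y^3 + 6*y^2 - 16.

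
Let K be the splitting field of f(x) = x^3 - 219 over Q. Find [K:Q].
[K:Q] = 6

x^3 - 219 has one real root r = 219^(1/3) and two complex roots r*zeta_3, r*zeta_3^2 where zeta_3 = e^(2*pi*i/3). The splitting field is Q(r, zeta_3). [Q(r):Q] = 3 and [Q(zeta_3):Q] = 2 with gcd = 1, so [Q(r, zeta_3):Q] = 3 * 2 = 6.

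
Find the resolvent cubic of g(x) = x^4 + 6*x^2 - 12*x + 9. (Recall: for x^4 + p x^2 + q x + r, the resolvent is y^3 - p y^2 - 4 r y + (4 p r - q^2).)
h(y) = y^3 - 6*y^2 - 36*y + 72

Identify coefficients: p = 6, q = -12, r = 9.
Plug into h(y) = y^3 - p y^2 - 4 r y + (4 p r - q^2):
  h(y) = y^3 - (6) y^2 - 4*(9) y + (4*(6)*(9) - (-12)^2)
       = y^3 + (-6) y^2 + (-36) y + (72).
Simplifying: h(y) = y^3 - 6*y^2 - 36*y + 72.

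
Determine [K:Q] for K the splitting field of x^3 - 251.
[K:Q] = 6

x^3 - 251 has one real root r = 251^(1/3) and two complex roots r*zeta_3, r*zeta_3^2 where zeta_3 = e^(2*pi*i/3). The splitting field is Q(r, zeta_3). [Q(r):Q] = 3 and [Q(zeta_3):Q] = 2 with gcd = 1, so [Q(r, zeta_3):Q] = 3 * 2 = 6.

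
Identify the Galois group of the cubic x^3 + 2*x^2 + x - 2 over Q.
Gal(K/Q) = S_3 (symmetric group of order 6)

Compute the discriminant of x^3 + (2)*x^2 + (1)*x + (-2): Δ = -116. Since Δ is not a rational square, the Galois group is not contained in A_3; it must be the full S_3 (irreducibility of the cubic rules out anything smaller).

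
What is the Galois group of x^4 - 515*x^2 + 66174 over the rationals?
Gal(K/Q) = V_4 (Klein four-group, Z/2Z × Z/2Z)

f factors as (x^2 - 269)(x^2 - 246), so the splitting field is K = Q(sqrt(269), sqrt(246)). The elements 269, 246, 66174 are all non-squares in Q, so sqrt(269) and sqrt(246) generate independent quadratic extensions. Thus [K:Q] = 4 and Gal(K/Q) is generated by the two order-2 automorphisms sqrt(269) ↦ -sqrt(269) and sqrt(246) ↦ -sqrt(246), giving V_4.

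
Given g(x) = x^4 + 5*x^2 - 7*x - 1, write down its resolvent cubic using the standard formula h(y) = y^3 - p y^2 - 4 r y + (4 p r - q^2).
h(y) = y^3 - 5*y^2 + 4*y - 69

Identify coefficients: p = 5, q = -7, r = -1.
Plug into h(y) = y^3 - p y^2 - 4 r y + (4 p r - q^2):
  h(y) = y^3 - (5) y^2 - 4*(-1) y + (4*(5)*(-1) - (-7)^2)
       = y^3 + (-5) y^2 + (4) y + (-69).
Simplifying: h(y) = y^3 - 5*y^2 + 4*y - 69.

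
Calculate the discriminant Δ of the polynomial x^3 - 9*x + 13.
Δ = -1647

For a depressed cubic x^3 + p x + q the discriminant is Δ = -4 p^3 - 27 q^2 = -4*(-9)^3 - 27*(13)^2 = 2916 - 4563 = -1647.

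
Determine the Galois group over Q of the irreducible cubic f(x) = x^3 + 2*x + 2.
Gal(K/Q) = S_3 (symmetric group of order 6)

Compute the discriminant of x^3 + (0)*x^2 + (2)*x + (2): Δ = -140. Since Δ is not a rational square, the Galois group is not contained in A_3; it must be the full S_3 (irreducibility of the cubic rules out anything smaller).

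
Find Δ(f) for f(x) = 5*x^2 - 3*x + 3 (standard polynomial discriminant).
Δ = -51

For a quadratic a x^2 + b x + c the discriminant is Δ = b^2 - 4ac = (-3)^2 - 4*(5)*(3) = 9 - (60) = -51.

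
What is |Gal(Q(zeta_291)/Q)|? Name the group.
|Gal(Q(zeta_291)/Q)| = phi(291) = 192; group ≅ (Z/291Z)^* ≅ Z/2Z × Z/96Z

The n-th cyclotomic polynomial Φ_291(x) is the minimal polynomial of zeta_291 over Q and has degree phi(291) = 192. So Q(zeta_291) is a degree-192 Galois extension with Galois group (Z/291Z)^*. By CRT, (Z/291Z)^* ≅ (Z/3Z)^* × (Z/97Z)^*. Each prime-power unit group is (Z/3Z)^* ≅ Z/2Z; (Z/97Z)^* ≅ Z/96Z. Hence Gal(Q(zeta_291)/Q) ≅ Z/2Z × Z/96Z.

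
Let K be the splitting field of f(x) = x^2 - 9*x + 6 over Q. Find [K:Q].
[K:Q] = 2

The discriminant of x^2 + (-9)*x + (6) is b^2 - 4c = 81 - (24) = 57. Since 57 is not a perfect square in Q, the polynomial is irreducible over Q. Its two roots generate a degree-2 extension, so [K:Q] = 2.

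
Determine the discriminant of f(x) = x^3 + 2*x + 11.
Δ = -3299

For a depressed cubic x^3 + p x + q the discriminant is Δ = -4 p^3 - 27 q^2 = -4*(2)^3 - 27*(11)^2 = -32 - 3267 = -3299.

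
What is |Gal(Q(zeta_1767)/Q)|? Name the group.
|Gal(Q(zeta_1767)/Q)| = phi(1767) = 1080; group ≅ (Z/1767Z)^* ≅ Z/2Z × Z/18Z × Z/30Z

The n-th cyclotomic polynomial Φ_1767(x) is the minimal polynomial of zeta_1767 over Q and has degree phi(1767) = 1080. So Q(zeta_1767) is a degree-1080 Galois extension with Galois group (Z/1767Z)^*. By CRT, (Z/1767Z)^* ≅ (Z/3Z)^* × (Z/19Z)^* × (Z/31Z)^*. Each prime-power unit group is (Z/3Z)^* ≅ Z/2Z; (Z/19Z)^* ≅ Z/18Z; (Z/31Z)^* ≅ Z/30Z. Hence Gal(Q(zeta_1767)/Q) ≅ Z/2Z × Z/18Z × Z/30Z.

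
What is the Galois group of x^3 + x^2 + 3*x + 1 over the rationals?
Gal(K/Q) = S_3 (symmetric group of order 6)

Compute the discriminant of x^3 + (1)*x^2 + (3)*x + (1): Δ = -76. Since Δ is not a rational square, the Galois group is not contained in A_3; it must be the full S_3 (irreducibility of the cubic rules out anything smaller).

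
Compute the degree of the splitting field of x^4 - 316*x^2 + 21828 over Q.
[K:Q] = 4

f factors as (x^2 - 214)(x^2 - 102); the splitting field is K = Q(sqrt(214), sqrt(102)). Since 214, 102, and 21828 are all non-squares in Q, the three subfields Q(sqrt(214)), Q(sqrt(102)), Q(sqrt(21828)) are distinct degree-2 extensions, so [K:Q] = 4 (Klein four Galois group).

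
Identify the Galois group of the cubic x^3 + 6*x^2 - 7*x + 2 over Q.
Gal(K/Q) = S_3 (symmetric group of order 6)

Compute the discriminant of x^3 + (6)*x^2 + (-7)*x + (2): Δ = -212. Since Δ is not a rational square, the Galois group is not contained in A_3; it must be the full S_3 (irreducibility of the cubic rules out anything smaller).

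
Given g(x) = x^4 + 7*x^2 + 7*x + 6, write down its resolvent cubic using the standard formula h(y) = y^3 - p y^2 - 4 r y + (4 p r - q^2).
h(y) = y^3 - 7*y^2 - 24*y + 119

Identify coefficients: p = 7, q = 7, r = 6.
Plug into h(y) = y^3 - p y^2 - 4 r y + (4 p r - q^2):
  h(y) = y^3 - (7) y^2 - 4*(6) y + (4*(7)*(6) - (7)^2)
       = y^3 + (-7) y^2 + (-24) y + (119).
Simplifying: h(y) = y^3 - 7*y^2 - 24*y + 119.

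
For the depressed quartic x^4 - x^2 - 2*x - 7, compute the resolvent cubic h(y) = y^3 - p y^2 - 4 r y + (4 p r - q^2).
h(y) = y^3 + y^2 + 28*y + 24

Identify coefficients: p = -1, q = -2, r = -7.
Plug into h(y) = y^3 - p y^2 - 4 r y + (4 p r - q^2):
  h(y) = y^3 - (-1) y^2 - 4*(-7) y + (4*(-1)*(-7) - (-2)^2)
       = y^3 + (1) y^2 + (28) y + (24).
Simplifying: h(y) = y^3 + y^2 + 28*y + 24.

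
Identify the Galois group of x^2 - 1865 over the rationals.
Gal(K/Q) = Z/2Z (cyclic of order 2)

x^2 - 1865 is irreducible over Q since 1865 is not a rational square. The splitting field Q(sqrt(1865)) has degree 2 over Q, and its unique nontrivial automorphism is sqrt(1865) ↦ -sqrt(1865). Hence Gal(Q(sqrt(1865))/Q) = Z/2Z.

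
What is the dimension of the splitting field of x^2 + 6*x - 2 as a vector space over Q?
[K:Q] = 2

The discriminant of x^2 + (6)*x + (-2) is b^2 - 4c = 36 - (-8) = 44. Since 44 is not a perfect square in Q, the polynomial is irreducible over Q. Its two roots generate a degree-2 extension, so [K:Q] = 2.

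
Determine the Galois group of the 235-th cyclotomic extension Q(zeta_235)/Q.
|Gal(Q(zeta_235)/Q)| = phi(235) = 184; group ≅ (Z/235Z)^* ≅ Z/4Z × Z/46Z

The n-th cyclotomic polynomial Φ_235(x) is the minimal polynomial of zeta_235 over Q and has degree phi(235) = 184. So Q(zeta_235) is a degree-184 Galois extension with Galois group (Z/235Z)^*. By CRT, (Z/235Z)^* ≅ (Z/5Z)^* × (Z/47Z)^*. Each prime-power unit group is (Z/5Z)^* ≅ Z/4Z; (Z/47Z)^* ≅ Z/46Z. Hence Gal(Q(zeta_235)/Q) ≅ Z/4Z × Z/46Z.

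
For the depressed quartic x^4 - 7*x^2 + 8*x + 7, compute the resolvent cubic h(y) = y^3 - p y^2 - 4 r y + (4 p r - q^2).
h(y) = y^3 + 7*y^2 - 28*y - 260

Identify coefficients: p = -7, q = 8, r = 7.
Plug into h(y) = y^3 - p y^2 - 4 r y + (4 p r - q^2):
  h(y) = y^3 - (-7) y^2 - 4*(7) y + (4*(-7)*(7) - (8)^2)
       = y^3 + (7) y^2 + (-28) y + (-260).
Simplifying: h(y) = y^3 + 7*y^2 - 28*y - 260.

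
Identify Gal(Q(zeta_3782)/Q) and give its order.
|Gal(Q(zeta_3782)/Q)| = phi(3782) = 1800; group ≅ (Z/3782Z)^* ≅ Z/30Z × Z/60Z

The n-th cyclotomic polynomial Φ_3782(x) is the minimal polynomial of zeta_3782 over Q and has degree phi(3782) = 1800. So Q(zeta_3782) is a degree-1800 Galois extension with Galois group (Z/3782Z)^*. By CRT, (Z/3782Z)^* ≅ (Z/2Z)^* × (Z/31Z)^* × (Z/61Z)^*. Each prime-power unit group is (Z/2Z)^* ≅ trivial group (order 1); (Z/31Z)^* ≅ Z/30Z; (Z/61Z)^* ≅ Z/60Z. Hence Gal(Q(zeta_3782)/Q) ≅ Z/30Z × Z/60Z.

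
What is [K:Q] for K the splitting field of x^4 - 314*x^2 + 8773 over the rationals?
[K:Q] = 4

f factors as (x^2 - 283)(x^2 - 31); the splitting field is K = Q(sqrt(283), sqrt(31)). Since 283, 31, and 8773 are all non-squares in Q, the three subfields Q(sqrt(283)), Q(sqrt(31)), Q(sqrt(8773)) are distinct degree-2 extensions, so [K:Q] = 4 (Klein four Galois group).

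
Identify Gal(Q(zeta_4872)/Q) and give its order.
|Gal(Q(zeta_4872)/Q)| = phi(4872) = 1344; group ≅ (Z/4872Z)^* ≅ Z/2Z × Z/2Z × Z/2Z × Z/6Z × Z/28Z

The n-th cyclotomic polynomial Φ_4872(x) is the minimal polynomial of zeta_4872 over Q and has degree phi(4872) = 1344. So Q(zeta_4872) is a degree-1344 Galois extension with Galois group (Z/4872Z)^*. By CRT, (Z/4872Z)^* ≅ (Z/8Z)^* × (Z/3Z)^* × (Z/7Z)^* × (Z/29Z)^*. Each prime-power unit group is (Z/8Z)^* ≅ Z/2Z × Z/2Z; (Z/3Z)^* ≅ Z/2Z; (Z/7Z)^* ≅ Z/6Z; (Z/29Z)^* ≅ Z/28Z. Hence Gal(Q(zeta_4872)/Q) ≅ Z/2Z × Z/2Z × Z/2Z × Z/6Z × Z/28Z.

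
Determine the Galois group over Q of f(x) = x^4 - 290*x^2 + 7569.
Gal(K/Q) = Z/2Z (cyclic of order 2)

f factors as (x^2 - 29)(x^2 - 261), so the splitting field is K = Q(sqrt(29), sqrt(261)). The squarefree part of 29 is 29 and the squarefree part of 261 is also 29, so sqrt(29) and sqrt(261) are both rational multiples of sqrt(29). Hence Q(sqrt(29)) = Q(sqrt(261)) = Q(sqrt(29)), and the splitting field collapses to a single degree-2 extension with Galois group Z/2Z.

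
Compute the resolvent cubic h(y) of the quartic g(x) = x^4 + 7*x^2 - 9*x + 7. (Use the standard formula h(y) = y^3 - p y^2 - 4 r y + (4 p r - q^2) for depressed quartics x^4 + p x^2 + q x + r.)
h(y) = y^3 - 7*y^2 - 28*y + 115

Identify coefficients: p = 7, q = -9, r = 7.
Plug into h(y) = y^3 - p y^2 - 4 r y + (4 p r - q^2):
  h(y) = y^3 - (7) y^2 - 4*(7) y + (4*(7)*(7) - (-9)^2)
       = y^3 + (-7) y^2 + (-28) y + (115).
Simplifying: h(y) = y^3 - 7*y^2 - 28*y + 115.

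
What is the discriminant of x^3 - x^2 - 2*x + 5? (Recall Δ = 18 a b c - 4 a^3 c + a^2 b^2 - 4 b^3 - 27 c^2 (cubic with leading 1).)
Δ = -439

For x^3 + a x^2 + b x + c the discriminant is Δ = 18 a b c - 4 a^3 c + a^2 b^2 - 4 b^3 - 27 c^2.
Plug a = -1, b = -2, c = 5:
  18*(-1)*(-2)*(5) - 4*(-1)^3*(5) + (-1)^2*(-2)^2 - 4*(-2)^3 - 27*(5)^2
  = 180 + (20) + 4 + (32) + (-675)
  = -439.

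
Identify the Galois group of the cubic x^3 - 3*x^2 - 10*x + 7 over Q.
Gal(K/Q) = S_3 (symmetric group of order 6)

Compute the discriminant of x^3 + (-3)*x^2 + (-10)*x + (7): Δ = 8113. Since Δ is not a rational square, the Galois group is not contained in A_3; it must be the full S_3 (irreducibility of the cubic rules out anything smaller).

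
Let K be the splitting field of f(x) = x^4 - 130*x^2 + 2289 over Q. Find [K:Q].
[K:Q] = 4

f factors as (x^2 - 21)(x^2 - 109); the splitting field is K = Q(sqrt(21), sqrt(109)). Since 21, 109, and 2289 are all non-squares in Q, the three subfields Q(sqrt(21)), Q(sqrt(109)), Q(sqrt(2289)) are distinct degree-2 extensions, so [K:Q] = 4 (Klein four Galois group).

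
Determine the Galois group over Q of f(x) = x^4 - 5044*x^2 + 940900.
Gal(K/Q) = Z/2Z (cyclic of order 2)

f factors as (x^2 - 4850)(x^2 - 194), so the splitting field is K = Q(sqrt(4850), sqrt(194)). The squarefree part of 4850 is 194 and the squarefree part of 194 is also 194, so sqrt(4850) and sqrt(194) are both rational multiples of sqrt(194). Hence Q(sqrt(4850)) = Q(sqrt(194)) = Q(sqrt(194)), and the splitting field collapses to a single degree-2 extension with Galois group Z/2Z.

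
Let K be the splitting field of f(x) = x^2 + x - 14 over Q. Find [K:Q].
[K:Q] = 2

The discriminant of x^2 + (1)*x + (-14) is b^2 - 4c = 1 - (-56) = 57. Since 57 is not a perfect square in Q, the polynomial is irreducible over Q. Its two roots generate a degree-2 extension, so [K:Q] = 2.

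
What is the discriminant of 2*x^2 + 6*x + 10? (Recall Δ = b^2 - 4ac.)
Δ = -44

For a quadratic a x^2 + b x + c the discriminant is Δ = b^2 - 4ac = (6)^2 - 4*(2)*(10) = 36 - (80) = -44.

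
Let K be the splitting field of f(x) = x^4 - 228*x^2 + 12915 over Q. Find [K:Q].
[K:Q] = 4

f factors as (x^2 - 105)(x^2 - 123); the splitting field is K = Q(sqrt(105), sqrt(123)). Since 105, 123, and 12915 are all non-squares in Q, the three subfields Q(sqrt(105)), Q(sqrt(123)), Q(sqrt(12915)) are distinct degree-2 extensions, so [K:Q] = 4 (Klein four Galois group).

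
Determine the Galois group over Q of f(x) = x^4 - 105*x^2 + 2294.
Gal(K/Q) = V_4 (Klein four-group, Z/2Z × Z/2Z)

f factors as (x^2 - 31)(x^2 - 74), so the splitting field is K = Q(sqrt(31), sqrt(74)). The elements 31, 74, 2294 are all non-squares in Q, so sqrt(31) and sqrt(74) generate independent quadratic extensions. Thus [K:Q] = 4 and Gal(K/Q) is generated by the two order-2 automorphisms sqrt(31) ↦ -sqrt(31) and sqrt(74) ↦ -sqrt(74), giving V_4.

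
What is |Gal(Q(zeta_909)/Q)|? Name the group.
|Gal(Q(zeta_909)/Q)| = phi(909) = 600; group ≅ (Z/909Z)^* ≅ Z/6Z × Z/100Z

The n-th cyclotomic polynomial Φ_909(x) is the minimal polynomial of zeta_909 over Q and has degree phi(909) = 600. So Q(zeta_909) is a degree-600 Galois extension with Galois group (Z/909Z)^*. By CRT, (Z/909Z)^* ≅ (Z/9Z)^* × (Z/101Z)^*. Each prime-power unit group is (Z/9Z)^* ≅ Z/6Z; (Z/101Z)^* ≅ Z/100Z. Hence Gal(Q(zeta_909)/Q) ≅ Z/6Z × Z/100Z.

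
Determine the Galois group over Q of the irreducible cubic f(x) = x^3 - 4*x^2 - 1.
Gal(K/Q) = S_3 (symmetric group of order 6)

Compute the discriminant of x^3 + (-4)*x^2 + (0)*x + (-1): Δ = -283. Since Δ is not a rational square, the Galois group is not contained in A_3; it must be the full S_3 (irreducibility of the cubic rules out anything smaller).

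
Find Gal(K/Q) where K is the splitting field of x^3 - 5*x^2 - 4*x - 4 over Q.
Gal(K/Q) = S_3 (symmetric group of order 6)

Compute the discriminant of x^3 + (-5)*x^2 + (-4)*x + (-4): Δ = -3216. Since Δ is not a rational square, the Galois group is not contained in A_3; it must be the full S_3 (irreducibility of the cubic rules out anything smaller).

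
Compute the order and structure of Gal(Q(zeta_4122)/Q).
|Gal(Q(zeta_4122)/Q)| = phi(4122) = 1368; group ≅ (Z/4122Z)^* ≅ Z/6Z × Z/228Z

The n-th cyclotomic polynomial Φ_4122(x) is the minimal polynomial of zeta_4122 over Q and has degree phi(4122) = 1368. So Q(zeta_4122) is a degree-1368 Galois extension with Galois group (Z/4122Z)^*. By CRT, (Z/4122Z)^* ≅ (Z/2Z)^* × (Z/9Z)^* × (Z/229Z)^*. Each prime-power unit group is (Z/2Z)^* ≅ trivial group (order 1); (Z/9Z)^* ≅ Z/6Z; (Z/229Z)^* ≅ Z/228Z. Hence Gal(Q(zeta_4122)/Q) ≅ Z/6Z × Z/228Z.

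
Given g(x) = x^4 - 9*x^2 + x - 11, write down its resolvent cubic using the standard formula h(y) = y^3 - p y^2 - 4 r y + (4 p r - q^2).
h(y) = y^3 + 9*y^2 + 44*y + 395

Identify coefficients: p = -9, q = 1, r = -11.
Plug into h(y) = y^3 - p y^2 - 4 r y + (4 p r - q^2):
  h(y) = y^3 - (-9) y^2 - 4*(-11) y + (4*(-9)*(-11) - (1)^2)
       = y^3 + (9) y^2 + (44) y + (395).
Simplifying: h(y) = y^3 + 9*y^2 + 44*y + 395.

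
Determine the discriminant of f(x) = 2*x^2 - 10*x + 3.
Δ = 76

For a quadratic a x^2 + b x + c the discriminant is Δ = b^2 - 4ac = (-10)^2 - 4*(2)*(3) = 100 - (24) = 76.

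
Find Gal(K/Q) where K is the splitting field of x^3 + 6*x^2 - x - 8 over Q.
Gal(K/Q) = S_3 (symmetric group of order 6)

Compute the discriminant of x^3 + (6)*x^2 + (-1)*x + (-8): Δ = 6088. Since Δ is not a rational square, the Galois group is not contained in A_3; it must be the full S_3 (irreducibility of the cubic rules out anything smaller).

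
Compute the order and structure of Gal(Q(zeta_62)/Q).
|Gal(Q(zeta_62)/Q)| = phi(62) = 30; group ≅ (Z/62Z)^* ≅ Z/30Z

The n-th cyclotomic polynomial Φ_62(x) is the minimal polynomial of zeta_62 over Q and has degree phi(62) = 30. So Q(zeta_62) is a degree-30 Galois extension with Galois group (Z/62Z)^*. By CRT, (Z/62Z)^* ≅ (Z/2Z)^* × (Z/31Z)^*. Each prime-power unit group is (Z/2Z)^* ≅ trivial group (order 1); (Z/31Z)^* ≅ Z/30Z. Hence Gal(Q(zeta_62)/Q) ≅ Z/30Z.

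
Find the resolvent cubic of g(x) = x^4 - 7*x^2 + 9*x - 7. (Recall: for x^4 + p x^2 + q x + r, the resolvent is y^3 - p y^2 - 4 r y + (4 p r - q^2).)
h(y) = y^3 + 7*y^2 + 28*y + 115

Identify coefficients: p = -7, q = 9, r = -7.
Plug into h(y) = y^3 - p y^2 - 4 r y + (4 p r - q^2):
  h(y) = y^3 - (-7) y^2 - 4*(-7) y + (4*(-7)*(-7) - (9)^2)
       = y^3 + (7) y^2 + (28) y + (115).
Simplifying: h(y) = y^3 + 7*y^2 + 28*y + 115.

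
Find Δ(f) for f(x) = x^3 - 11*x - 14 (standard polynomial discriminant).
Δ = 32

For a depressed cubic x^3 + p x + q the discriminant is Δ = -4 p^3 - 27 q^2 = -4*(-11)^3 - 27*(-14)^2 = 5324 - 5292 = 32.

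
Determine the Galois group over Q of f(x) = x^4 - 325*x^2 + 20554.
Gal(K/Q) = V_4 (Klein four-group, Z/2Z × Z/2Z)

f factors as (x^2 - 239)(x^2 - 86), so the splitting field is K = Q(sqrt(239), sqrt(86)). The elements 239, 86, 20554 are all non-squares in Q, so sqrt(239) and sqrt(86) generate independent quadratic extensions. Thus [K:Q] = 4 and Gal(K/Q) is generated by the two order-2 automorphisms sqrt(239) ↦ -sqrt(239) and sqrt(86) ↦ -sqrt(86), giving V_4.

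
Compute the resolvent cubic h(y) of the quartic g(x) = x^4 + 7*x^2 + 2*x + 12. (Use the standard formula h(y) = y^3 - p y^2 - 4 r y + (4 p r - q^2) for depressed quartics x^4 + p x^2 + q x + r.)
h(y) = y^3 - 7*y^2 - 48*y + 332

Identify coefficients: p = 7, q = 2, r = 12.
Plug into h(y) = y^3 - p y^2 - 4 r y + (4 p r - q^2):
  h(y) = y^3 - (7) y^2 - 4*(12) y + (4*(7)*(12) - (2)^2)
       = y^3 + (-7) y^2 + (-48) y + (332).
Simplifying: h(y) = y^3 - 7*y^2 - 48*y + 332.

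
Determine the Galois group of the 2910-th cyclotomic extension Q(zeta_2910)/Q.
|Gal(Q(zeta_2910)/Q)| = phi(2910) = 768; group ≅ (Z/2910Z)^* ≅ Z/2Z × Z/4Z × Z/96Z

The n-th cyclotomic polynomial Φ_2910(x) is the minimal polynomial of zeta_2910 over Q and has degree phi(2910) = 768. So Q(zeta_2910) is a degree-768 Galois extension with Galois group (Z/2910Z)^*. By CRT, (Z/2910Z)^* ≅ (Z/2Z)^* × (Z/3Z)^* × (Z/5Z)^* × (Z/97Z)^*. Each prime-power unit group is (Z/2Z)^* ≅ trivial group (order 1); (Z/3Z)^* ≅ Z/2Z; (Z/5Z)^* ≅ Z/4Z; (Z/97Z)^* ≅ Z/96Z. Hence Gal(Q(zeta_2910)/Q) ≅ Z/2Z × Z/4Z × Z/96Z.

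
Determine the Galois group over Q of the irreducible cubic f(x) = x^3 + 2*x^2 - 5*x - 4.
Gal(K/Q) = S_3 (symmetric group of order 6)

Compute the discriminant of x^3 + (2)*x^2 + (-5)*x + (-4): Δ = 1016. Since Δ is not a rational square, the Galois group is not contained in A_3; it must be the full S_3 (irreducibility of the cubic rules out anything smaller).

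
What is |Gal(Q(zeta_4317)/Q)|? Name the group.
|Gal(Q(zeta_4317)/Q)| = phi(4317) = 2876; group ≅ (Z/4317Z)^* ≅ Z/2Z × Z/1438Z

The n-th cyclotomic polynomial Φ_4317(x) is the minimal polynomial of zeta_4317 over Q and has degree phi(4317) = 2876. So Q(zeta_4317) is a degree-2876 Galois extension with Galois group (Z/4317Z)^*. By CRT, (Z/4317Z)^* ≅ (Z/3Z)^* × (Z/1439Z)^*. Each prime-power unit group is (Z/3Z)^* ≅ Z/2Z; (Z/1439Z)^* ≅ Z/1438Z. Hence Gal(Q(zeta_4317)/Q) ≅ Z/2Z × Z/1438Z.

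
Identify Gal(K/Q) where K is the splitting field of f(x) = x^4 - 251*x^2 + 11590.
Gal(K/Q) = V_4 (Klein four-group, Z/2Z × Z/2Z)

f factors as (x^2 - 190)(x^2 - 61), so the splitting field is K = Q(sqrt(190), sqrt(61)). The elements 190, 61, 11590 are all non-squares in Q, so sqrt(190) and sqrt(61) generate independent quadratic extensions. Thus [K:Q] = 4 and Gal(K/Q) is generated by the two order-2 automorphisms sqrt(190) ↦ -sqrt(190) and sqrt(61) ↦ -sqrt(61), giving V_4.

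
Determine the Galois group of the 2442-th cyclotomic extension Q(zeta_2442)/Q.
|Gal(Q(zeta_2442)/Q)| = phi(2442) = 720; group ≅ (Z/2442Z)^* ≅ Z/2Z × Z/10Z × Z/36Z

The n-th cyclotomic polynomial Φ_2442(x) is the minimal polynomial of zeta_2442 over Q and has degree phi(2442) = 720. So Q(zeta_2442) is a degree-720 Galois extension with Galois group (Z/2442Z)^*. By CRT, (Z/2442Z)^* ≅ (Z/2Z)^* × (Z/3Z)^* × (Z/11Z)^* × (Z/37Z)^*. Each prime-power unit group is (Z/2Z)^* ≅ trivial group (order 1); (Z/3Z)^* ≅ Z/2Z; (Z/11Z)^* ≅ Z/10Z; (Z/37Z)^* ≅ Z/36Z. Hence Gal(Q(zeta_2442)/Q) ≅ Z/2Z × Z/10Z × Z/36Z.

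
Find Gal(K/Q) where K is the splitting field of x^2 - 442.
Gal(K/Q) = Z/2Z (cyclic of order 2)

x^2 - 442 is irreducible over Q since 442 is not a rational square. The splitting field Q(sqrt(442)) has degree 2 over Q, and its unique nontrivial automorphism is sqrt(442) ↦ -sqrt(442). Hence Gal(Q(sqrt(442))/Q) = Z/2Z.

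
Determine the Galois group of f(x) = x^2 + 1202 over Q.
Gal(K/Q) = Z/2Z (cyclic of order 2)

x^2 + 1202 is irreducible over Q since -1202 is not a rational square. The splitting field Q(sqrt(-1202)) has degree 2 over Q, and its unique nontrivial automorphism is sqrt(-1202) ↦ -sqrt(-1202). Hence Gal(Q(sqrt(-1202))/Q) = Z/2Z.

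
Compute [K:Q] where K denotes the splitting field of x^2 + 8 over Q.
[K:Q] = 2

The discriminant of x^2 + (0)*x + (8) is b^2 - 4c = 0 - (32) = -32. Since -32 is not a perfect square in Q, the polynomial is irreducible over Q. Its two roots generate a degree-2 extension, so [K:Q] = 2.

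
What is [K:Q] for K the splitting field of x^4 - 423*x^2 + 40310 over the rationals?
[K:Q] = 4

f factors as (x^2 - 278)(x^2 - 145); the splitting field is K = Q(sqrt(278), sqrt(145)). Since 278, 145, and 40310 are all non-squares in Q, the three subfields Q(sqrt(278)), Q(sqrt(145)), Q(sqrt(40310)) are distinct degree-2 extensions, so [K:Q] = 4 (Klein four Galois group).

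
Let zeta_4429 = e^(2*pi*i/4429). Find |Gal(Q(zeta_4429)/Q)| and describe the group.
|Gal(Q(zeta_4429)/Q)| = phi(4429) = 4284; group ≅ (Z/4429Z)^* ≅ Z/42Z × Z/102Z

The n-th cyclotomic polynomial Φ_4429(x) is the minimal polynomial of zeta_4429 over Q and has degree phi(4429) = 4284. So Q(zeta_4429) is a degree-4284 Galois extension with Galois group (Z/4429Z)^*. By CRT, (Z/4429Z)^* ≅ (Z/43Z)^* × (Z/103Z)^*. Each prime-power unit group is (Z/43Z)^* ≅ Z/42Z; (Z/103Z)^* ≅ Z/102Z. Hence Gal(Q(zeta_4429)/Q) ≅ Z/42Z × Z/102Z.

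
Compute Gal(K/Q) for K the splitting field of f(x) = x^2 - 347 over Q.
Gal(K/Q) = Z/2Z (cyclic of order 2)

x^2 - 347 is irreducible over Q since 347 is not a rational square. The splitting field Q(sqrt(347)) has degree 2 over Q, and its unique nontrivial automorphism is sqrt(347) ↦ -sqrt(347). Hence Gal(Q(sqrt(347))/Q) = Z/2Z.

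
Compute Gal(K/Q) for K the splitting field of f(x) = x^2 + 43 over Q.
Gal(K/Q) = Z/2Z (cyclic of order 2)

x^2 + 43 is irreducible over Q since -43 is not a rational square. The splitting field Q(sqrt(-43)) has degree 2 over Q, and its unique nontrivial automorphism is sqrt(-43) ↦ -sqrt(-43). Hence Gal(Q(sqrt(-43))/Q) = Z/2Z.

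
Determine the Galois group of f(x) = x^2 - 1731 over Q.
Gal(K/Q) = Z/2Z (cyclic of order 2)

x^2 - 1731 is irreducible over Q since 1731 is not a rational square. The splitting field Q(sqrt(1731)) has degree 2 over Q, and its unique nontrivial automorphism is sqrt(1731) ↦ -sqrt(1731). Hence Gal(Q(sqrt(1731))/Q) = Z/2Z.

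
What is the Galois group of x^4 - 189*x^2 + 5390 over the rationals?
Gal(K/Q) = V_4 (Klein four-group, Z/2Z × Z/2Z)

f factors as (x^2 - 154)(x^2 - 35), so the splitting field is K = Q(sqrt(154), sqrt(35)). The elements 154, 35, 5390 are all non-squares in Q, so sqrt(154) and sqrt(35) generate independent quadratic extensions. Thus [K:Q] = 4 and Gal(K/Q) is generated by the two order-2 automorphisms sqrt(154) ↦ -sqrt(154) and sqrt(35) ↦ -sqrt(35), giving V_4.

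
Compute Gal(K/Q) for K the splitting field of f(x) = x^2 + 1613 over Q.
Gal(K/Q) = Z/2Z (cyclic of order 2)

x^2 + 1613 is irreducible over Q since -1613 is not a rational square. The splitting field Q(sqrt(-1613)) has degree 2 over Q, and its unique nontrivial automorphism is sqrt(-1613) ↦ -sqrt(-1613). Hence Gal(Q(sqrt(-1613))/Q) = Z/2Z.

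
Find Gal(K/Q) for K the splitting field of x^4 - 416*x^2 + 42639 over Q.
Gal(K/Q) = V_4 (Klein four-group, Z/2Z × Z/2Z)

f factors as (x^2 - 233)(x^2 - 183), so the splitting field is K = Q(sqrt(233), sqrt(183)). The elements 233, 183, 42639 are all non-squares in Q, so sqrt(233) and sqrt(183) generate independent quadratic extensions. Thus [K:Q] = 4 and Gal(K/Q) is generated by the two order-2 automorphisms sqrt(233) ↦ -sqrt(233) and sqrt(183) ↦ -sqrt(183), giving V_4.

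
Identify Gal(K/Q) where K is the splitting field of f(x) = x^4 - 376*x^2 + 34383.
Gal(K/Q) = V_4 (Klein four-group, Z/2Z × Z/2Z)

f factors as (x^2 - 157)(x^2 - 219), so the splitting field is K = Q(sqrt(157), sqrt(219)). The elements 157, 219, 34383 are all non-squares in Q, so sqrt(157) and sqrt(219) generate independent quadratic extensions. Thus [K:Q] = 4 and Gal(K/Q) is generated by the two order-2 automorphisms sqrt(157) ↦ -sqrt(157) and sqrt(219) ↦ -sqrt(219), giving V_4.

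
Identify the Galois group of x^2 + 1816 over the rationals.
Gal(K/Q) = Z/2Z (cyclic of order 2)

x^2 + 1816 is irreducible over Q since -1816 is not a rational square. The splitting field Q(sqrt(-1816)) has degree 2 over Q, and its unique nontrivial automorphism is sqrt(-1816) ↦ -sqrt(-1816). Hence Gal(Q(sqrt(-1816))/Q) = Z/2Z.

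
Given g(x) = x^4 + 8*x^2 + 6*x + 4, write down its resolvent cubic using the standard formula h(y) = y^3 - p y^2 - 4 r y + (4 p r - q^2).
h(y) = y^3 - 8*y^2 - 16*y + 92

Identify coefficients: p = 8, q = 6, r = 4.
Plug into h(y) = y^3 - p y^2 - 4 r y + (4 p r - q^2):
  h(y) = y^3 - (8) y^2 - 4*(4) y + (4*(8)*(4) - (6)^2)
       = y^3 + (-8) y^2 + (-16) y + (92).
Simplifying: h(y) = y^3 - 8*y^2 - 16*y + 92.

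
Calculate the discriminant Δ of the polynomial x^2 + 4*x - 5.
Δ = 36

For a quadratic a x^2 + b x + c the discriminant is Δ = b^2 - 4ac = (4)^2 - 4*(1)*(-5) = 16 - (-20) = 36.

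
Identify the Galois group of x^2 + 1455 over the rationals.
Gal(K/Q) = Z/2Z (cyclic of order 2)

x^2 + 1455 is irreducible over Q since -1455 is not a rational square. The splitting field Q(sqrt(-1455)) has degree 2 over Q, and its unique nontrivial automorphism is sqrt(-1455) ↦ -sqrt(-1455). Hence Gal(Q(sqrt(-1455))/Q) = Z/2Z.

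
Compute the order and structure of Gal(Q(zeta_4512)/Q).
|Gal(Q(zeta_4512)/Q)| = phi(4512) = 1472; group ≅ (Z/4512Z)^* ≅ Z/2Z × Z/2Z × Z/8Z × Z/46Z

The n-th cyclotomic polynomial Φ_4512(x) is the minimal polynomial of zeta_4512 over Q and has degree phi(4512) = 1472. So Q(zeta_4512) is a degree-1472 Galois extension with Galois group (Z/4512Z)^*. By CRT, (Z/4512Z)^* ≅ (Z/32Z)^* × (Z/3Z)^* × (Z/47Z)^*. Each prime-power unit group is (Z/32Z)^* ≅ Z/2Z × Z/8Z; (Z/3Z)^* ≅ Z/2Z; (Z/47Z)^* ≅ Z/46Z. Hence Gal(Q(zeta_4512)/Q) ≅ Z/2Z × Z/2Z × Z/8Z × Z/46Z.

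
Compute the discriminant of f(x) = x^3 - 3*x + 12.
Δ = -3780

For a depressed cubic x^3 + p x + q the discriminant is Δ = -4 p^3 - 27 q^2 = -4*(-3)^3 - 27*(12)^2 = 108 - 3888 = -3780.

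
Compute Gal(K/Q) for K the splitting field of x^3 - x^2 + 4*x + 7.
Gal(K/Q) = S_3 (symmetric group of order 6)

Compute the discriminant of x^3 + (-1)*x^2 + (4)*x + (7): Δ = -2039. Since Δ is not a rational square, the Galois group is not contained in A_3; it must be the full S_3 (irreducibility of the cubic rules out anything smaller).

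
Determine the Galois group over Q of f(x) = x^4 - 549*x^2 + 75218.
Gal(K/Q) = V_4 (Klein four-group, Z/2Z × Z/2Z)

f factors as (x^2 - 286)(x^2 - 263), so the splitting field is K = Q(sqrt(286), sqrt(263)). The elements 286, 263, 75218 are all non-squares in Q, so sqrt(286) and sqrt(263) generate independent quadratic extensions. Thus [K:Q] = 4 and Gal(K/Q) is generated by the two order-2 automorphisms sqrt(286) ↦ -sqrt(286) and sqrt(263) ↦ -sqrt(263), giving V_4.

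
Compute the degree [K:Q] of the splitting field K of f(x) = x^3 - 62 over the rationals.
[K:Q] = 6

x^3 - 62 has one real root r = 62^(1/3) and two complex roots r*zeta_3, r*zeta_3^2 where zeta_3 = e^(2*pi*i/3). The splitting field is Q(r, zeta_3). [Q(r):Q] = 3 and [Q(zeta_3):Q] = 2 with gcd = 1, so [Q(r, zeta_3):Q] = 3 * 2 = 6.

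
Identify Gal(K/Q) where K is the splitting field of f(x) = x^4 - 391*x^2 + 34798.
Gal(K/Q) = V_4 (Klein four-group, Z/2Z × Z/2Z)

f factors as (x^2 - 137)(x^2 - 254), so the splitting field is K = Q(sqrt(137), sqrt(254)). The elements 137, 254, 34798 are all non-squares in Q, so sqrt(137) and sqrt(254) generate independent quadratic extensions. Thus [K:Q] = 4 and Gal(K/Q) is generated by the two order-2 automorphisms sqrt(137) ↦ -sqrt(137) and sqrt(254) ↦ -sqrt(254), giving V_4.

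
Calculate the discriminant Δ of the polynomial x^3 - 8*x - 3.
Δ = 1805

For a depressed cubic x^3 + p x + q the discriminant is Δ = -4 p^3 - 27 q^2 = -4*(-8)^3 - 27*(-3)^2 = 2048 - 243 = 1805.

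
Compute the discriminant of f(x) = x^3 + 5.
Δ = -675

For a depressed cubic x^3 + p x + q the discriminant is Δ = -4 p^3 - 27 q^2 = -4*(0)^3 - 27*(5)^2 = 0 - 675 = -675.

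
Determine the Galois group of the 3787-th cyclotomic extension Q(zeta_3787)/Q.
|Gal(Q(zeta_3787)/Q)| = phi(3787) = 3240; group ≅ (Z/3787Z)^* ≅ Z/6Z × Z/540Z

The n-th cyclotomic polynomial Φ_3787(x) is the minimal polynomial of zeta_3787 over Q and has degree phi(3787) = 3240. So Q(zeta_3787) is a degree-3240 Galois extension with Galois group (Z/3787Z)^*. By CRT, (Z/3787Z)^* ≅ (Z/7Z)^* × (Z/541Z)^*. Each prime-power unit group is (Z/7Z)^* ≅ Z/6Z; (Z/541Z)^* ≅ Z/540Z. Hence Gal(Q(zeta_3787)/Q) ≅ Z/6Z × Z/540Z.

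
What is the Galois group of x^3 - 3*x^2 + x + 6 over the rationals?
Gal(K/Q) = S_3 (symmetric group of order 6)

Compute the discriminant of x^3 + (-3)*x^2 + (1)*x + (6): Δ = -643. Since Δ is not a rational square, the Galois group is not contained in A_3; it must be the full S_3 (irreducibility of the cubic rules out anything smaller).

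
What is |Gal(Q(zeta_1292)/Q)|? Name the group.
|Gal(Q(zeta_1292)/Q)| = phi(1292) = 576; group ≅ (Z/1292Z)^* ≅ Z/2Z × Z/16Z × Z/18Z

The n-th cyclotomic polynomial Φ_1292(x) is the minimal polynomial of zeta_1292 over Q and has degree phi(1292) = 576. So Q(zeta_1292) is a degree-576 Galois extension with Galois group (Z/1292Z)^*. By CRT, (Z/1292Z)^* ≅ (Z/4Z)^* × (Z/17Z)^* × (Z/19Z)^*. Each prime-power unit group is (Z/4Z)^* ≅ Z/2Z; (Z/17Z)^* ≅ Z/16Z; (Z/19Z)^* ≅ Z/18Z. Hence Gal(Q(zeta_1292)/Q) ≅ Z/2Z × Z/16Z × Z/18Z.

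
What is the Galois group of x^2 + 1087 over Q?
Gal(K/Q) = Z/2Z (cyclic of order 2)

x^2 + 1087 is irreducible over Q since -1087 is not a rational square. The splitting field Q(sqrt(-1087)) has degree 2 over Q, and its unique nontrivial automorphism is sqrt(-1087) ↦ -sqrt(-1087). Hence Gal(Q(sqrt(-1087))/Q) = Z/2Z.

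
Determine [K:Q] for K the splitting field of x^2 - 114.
[K:Q] = 2

The polynomial x^2 - 114 is irreducible over Q since 114 is not a perfect square. Its splitting field is Q(sqrt(114)), which has degree 2 over Q.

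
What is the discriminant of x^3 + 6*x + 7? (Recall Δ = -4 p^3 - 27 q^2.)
Δ = -2187

For a depressed cubic x^3 + p x + q the discriminant is Δ = -4 p^3 - 27 q^2 = -4*(6)^3 - 27*(7)^2 = -864 - 1323 = -2187.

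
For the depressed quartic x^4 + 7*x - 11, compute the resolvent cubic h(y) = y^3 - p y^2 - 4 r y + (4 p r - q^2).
h(y) = y^3 + 44*y - 49

Identify coefficients: p = 0, q = 7, r = -11.
Plug into h(y) = y^3 - p y^2 - 4 r y + (4 p r - q^2):
  h(y) = y^3 - (0) y^2 - 4*(-11) y + (4*(0)*(-11) - (7)^2)
       = y^3 + (0) y^2 + (44) y + (-49).
Simplifying: h(y) = y^3 + 44*y - 49.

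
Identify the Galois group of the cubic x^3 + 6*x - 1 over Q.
Gal(K/Q) = S_3 (symmetric group of order 6)

Compute the discriminant of x^3 + (0)*x^2 + (6)*x + (-1): Δ = -891. Since Δ is not a rational square, the Galois group is not contained in A_3; it must be the full S_3 (irreducibility of the cubic rules out anything smaller).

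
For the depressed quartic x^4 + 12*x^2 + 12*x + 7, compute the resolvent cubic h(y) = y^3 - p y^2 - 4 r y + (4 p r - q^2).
h(y) = y^3 - 12*y^2 - 28*y + 192

Identify coefficients: p = 12, q = 12, r = 7.
Plug into h(y) = y^3 - p y^2 - 4 r y + (4 p r - q^2):
  h(y) = y^3 - (12) y^2 - 4*(7) y + (4*(12)*(7) - (12)^2)
       = y^3 + (-12) y^2 + (-28) y + (192).
Simplifying: h(y) = y^3 - 12*y^2 - 28*y + 192.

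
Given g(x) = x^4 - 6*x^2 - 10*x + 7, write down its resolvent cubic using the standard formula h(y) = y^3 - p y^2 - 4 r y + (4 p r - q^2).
h(y) = y^3 + 6*y^2 - 28*y - 268

Identify coefficients: p = -6, q = -10, r = 7.
Plug into h(y) = y^3 - p y^2 - 4 r y + (4 p r - q^2):
  h(y) = y^3 - (-6) y^2 - 4*(7) y + (4*(-6)*(7) - (-10)^2)
       = y^3 + (6) y^2 + (-28) y + (-268).
Simplifying: h(y) = y^3 + 6*y^2 - 28*y - 268.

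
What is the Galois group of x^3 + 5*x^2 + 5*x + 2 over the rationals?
Gal(K/Q) = S_3 (symmetric group of order 6)

Compute the discriminant of x^3 + (5)*x^2 + (5)*x + (2): Δ = -83. Since Δ is not a rational square, the Galois group is not contained in A_3; it must be the full S_3 (irreducibility of the cubic rules out anything smaller).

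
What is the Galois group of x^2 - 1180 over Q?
Gal(K/Q) = Z/2Z (cyclic of order 2)

x^2 - 1180 is irreducible over Q since 1180 is not a rational square. The splitting field Q(sqrt(1180)) has degree 2 over Q, and its unique nontrivial automorphism is sqrt(1180) ↦ -sqrt(1180). Hence Gal(Q(sqrt(1180))/Q) = Z/2Z.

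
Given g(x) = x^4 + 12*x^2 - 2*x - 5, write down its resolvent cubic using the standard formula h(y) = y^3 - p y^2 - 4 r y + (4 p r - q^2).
h(y) = y^3 - 12*y^2 + 20*y - 244

Identify coefficients: p = 12, q = -2, r = -5.
Plug into h(y) = y^3 - p y^2 - 4 r y + (4 p r - q^2):
  h(y) = y^3 - (12) y^2 - 4*(-5) y + (4*(12)*(-5) - (-2)^2)
       = y^3 + (-12) y^2 + (20) y + (-244).
Simplifying: h(y) = y^3 - 12*y^2 + 20*y - 244.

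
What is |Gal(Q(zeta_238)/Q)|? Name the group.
|Gal(Q(zeta_238)/Q)| = phi(238) = 96; group ≅ (Z/238Z)^* ≅ Z/6Z × Z/16Z

The n-th cyclotomic polynomial Φ_238(x) is the minimal polynomial of zeta_238 over Q and has degree phi(238) = 96. So Q(zeta_238) is a degree-96 Galois extension with Galois group (Z/238Z)^*. By CRT, (Z/238Z)^* ≅ (Z/2Z)^* × (Z/7Z)^* × (Z/17Z)^*. Each prime-power unit group is (Z/2Z)^* ≅ trivial group (order 1); (Z/7Z)^* ≅ Z/6Z; (Z/17Z)^* ≅ Z/16Z. Hence Gal(Q(zeta_238)/Q) ≅ Z/6Z × Z/16Z.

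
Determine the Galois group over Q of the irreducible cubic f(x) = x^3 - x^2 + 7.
Gal(K/Q) = S_3 (symmetric group of order 6)

Compute the discriminant of x^3 + (-1)*x^2 + (0)*x + (7): Δ = -1295. Since Δ is not a rational square, the Galois group is not contained in A_3; it must be the full S_3 (irreducibility of the cubic rules out anything smaller).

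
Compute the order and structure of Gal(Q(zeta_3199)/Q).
|Gal(Q(zeta_3199)/Q)| = phi(3199) = 2736; group ≅ (Z/3199Z)^* ≅ Z/6Z × Z/456Z

The n-th cyclotomic polynomial Φ_3199(x) is the minimal polynomial of zeta_3199 over Q and has degree phi(3199) = 2736. So Q(zeta_3199) is a degree-2736 Galois extension with Galois group (Z/3199Z)^*. By CRT, (Z/3199Z)^* ≅ (Z/7Z)^* × (Z/457Z)^*. Each prime-power unit group is (Z/7Z)^* ≅ Z/6Z; (Z/457Z)^* ≅ Z/456Z. Hence Gal(Q(zeta_3199)/Q) ≅ Z/6Z × Z/456Z.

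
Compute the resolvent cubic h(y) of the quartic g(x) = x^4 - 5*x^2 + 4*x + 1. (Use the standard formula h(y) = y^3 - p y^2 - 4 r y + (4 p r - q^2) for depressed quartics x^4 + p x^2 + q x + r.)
h(y) = y^3 + 5*y^2 - 4*y - 36

Identify coefficients: p = -5, q = 4, r = 1.
Plug into h(y) = y^3 - p y^2 - 4 r y + (4 p r - q^2):
  h(y) = y^3 - (-5) y^2 - 4*(1) y + (4*(-5)*(1) - (4)^2)
       = y^3 + (5) y^2 + (-4) y + (-36).
Simplifying: h(y) = y^3 + 5*y^2 - 4*y - 36.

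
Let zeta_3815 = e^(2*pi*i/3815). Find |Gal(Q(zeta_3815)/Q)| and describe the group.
|Gal(Q(zeta_3815)/Q)| = phi(3815) = 2592; group ≅ (Z/3815Z)^* ≅ Z/4Z × Z/6Z × Z/108Z

The n-th cyclotomic polynomial Φ_3815(x) is the minimal polynomial of zeta_3815 over Q and has degree phi(3815) = 2592. So Q(zeta_3815) is a degree-2592 Galois extension with Galois group (Z/3815Z)^*. By CRT, (Z/3815Z)^* ≅ (Z/5Z)^* × (Z/7Z)^* × (Z/109Z)^*. Each prime-power unit group is (Z/5Z)^* ≅ Z/4Z; (Z/7Z)^* ≅ Z/6Z; (Z/109Z)^* ≅ Z/108Z. Hence Gal(Q(zeta_3815)/Q) ≅ Z/4Z × Z/6Z × Z/108Z.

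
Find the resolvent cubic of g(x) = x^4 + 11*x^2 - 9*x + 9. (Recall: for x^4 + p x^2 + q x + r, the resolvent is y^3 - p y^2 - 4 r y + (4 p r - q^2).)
h(y) = y^3 - 11*y^2 - 36*y + 315

Identify coefficients: p = 11, q = -9, r = 9.
Plug into h(y) = y^3 - p y^2 - 4 r y + (4 p r - q^2):
  h(y) = y^3 - (11) y^2 - 4*(9) y + (4*(11)*(9) - (-9)^2)
       = y^3 + (-11) y^2 + (-36) y + (315).
Simplifying: h(y) = y^3 - 11*y^2 - 36*y + 315.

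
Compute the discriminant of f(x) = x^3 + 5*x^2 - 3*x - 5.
Δ = 3508

For x^3 + a x^2 + b x + c the discriminant is Δ = 18 a b c - 4 a^3 c + a^2 b^2 - 4 b^3 - 27 c^2.
Plug a = 5, b = -3, c = -5:
  18*(5)*(-3)*(-5) - 4*(5)^3*(-5) + (5)^2*(-3)^2 - 4*(-3)^3 - 27*(-5)^2
  = 1350 + (2500) + 225 + (108) + (-675)
  = 3508.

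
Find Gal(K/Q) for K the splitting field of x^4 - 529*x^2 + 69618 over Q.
Gal(K/Q) = V_4 (Klein four-group, Z/2Z × Z/2Z)

f factors as (x^2 - 283)(x^2 - 246), so the splitting field is K = Q(sqrt(283), sqrt(246)). The elements 283, 246, 69618 are all non-squares in Q, so sqrt(283) and sqrt(246) generate independent quadratic extensions. Thus [K:Q] = 4 and Gal(K/Q) is generated by the two order-2 automorphisms sqrt(283) ↦ -sqrt(283) and sqrt(246) ↦ -sqrt(246), giving V_4.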